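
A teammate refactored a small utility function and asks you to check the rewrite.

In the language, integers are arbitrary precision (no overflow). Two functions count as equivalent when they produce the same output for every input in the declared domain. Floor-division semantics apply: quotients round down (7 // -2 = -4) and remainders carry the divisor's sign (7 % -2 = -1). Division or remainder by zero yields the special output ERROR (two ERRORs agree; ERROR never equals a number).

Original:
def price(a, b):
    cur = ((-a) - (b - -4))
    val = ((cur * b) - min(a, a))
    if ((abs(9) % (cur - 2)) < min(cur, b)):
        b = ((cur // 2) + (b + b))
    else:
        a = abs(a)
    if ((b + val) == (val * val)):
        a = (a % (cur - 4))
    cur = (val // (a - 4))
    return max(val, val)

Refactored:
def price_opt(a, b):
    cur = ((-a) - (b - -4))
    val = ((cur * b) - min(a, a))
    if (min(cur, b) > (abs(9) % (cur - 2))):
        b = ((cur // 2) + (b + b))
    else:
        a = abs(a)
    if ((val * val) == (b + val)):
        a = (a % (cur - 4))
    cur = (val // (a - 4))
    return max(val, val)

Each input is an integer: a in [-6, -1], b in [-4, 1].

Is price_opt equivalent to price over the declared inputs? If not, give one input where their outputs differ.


Behavior is preserved: although comparison usage differs, the outputs never diverge.
As a probe, take a=-4, b=-4: price runs cur=4, then val=-12, then ((abs(9) % (cur - 2)) < min(cur, b)) is false, then a=4, then ((b + val) == (val * val)) is false, then a zero divisor aborts: ERROR; price_opt runs cur=4, then val=-12, then (min(cur, b) > (abs(9) % (cur - 2))) is false, then a=4, then ((val * val) == (b + val)) is false, then a zero divisor aborts: ERROR; both end at ERROR.
Across all 36 domain points the two functions coincide.
verdict: equivalent


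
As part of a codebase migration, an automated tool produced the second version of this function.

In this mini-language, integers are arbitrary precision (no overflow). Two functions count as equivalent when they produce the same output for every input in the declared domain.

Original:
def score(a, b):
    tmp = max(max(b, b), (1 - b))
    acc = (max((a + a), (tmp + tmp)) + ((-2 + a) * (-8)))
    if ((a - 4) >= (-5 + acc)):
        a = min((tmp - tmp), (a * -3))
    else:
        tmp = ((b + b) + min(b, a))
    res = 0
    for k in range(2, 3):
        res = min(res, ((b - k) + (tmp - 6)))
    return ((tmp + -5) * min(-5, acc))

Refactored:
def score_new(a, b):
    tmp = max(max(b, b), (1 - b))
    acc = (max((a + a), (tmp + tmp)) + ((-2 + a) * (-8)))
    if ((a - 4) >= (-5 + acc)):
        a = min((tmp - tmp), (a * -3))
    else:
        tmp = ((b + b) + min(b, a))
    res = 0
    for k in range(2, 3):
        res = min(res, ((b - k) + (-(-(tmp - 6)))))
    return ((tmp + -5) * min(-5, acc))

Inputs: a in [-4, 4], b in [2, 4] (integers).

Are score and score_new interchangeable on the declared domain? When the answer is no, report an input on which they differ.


Comparing the listings, the differences include: same computation, different form.
Tracing a=-4, b=2: score: tmp=2, then acc=52, then ((a - 4) >= (-5 + acc)) is false, then tmp=0, then res=0, then (k=2), then res=-6, then returns 25 | score_new: tmp=2, then acc=52, then ((a - 4) >= (-5 + acc)) is false, then tmp=0, then res=0, then (k=2), then res=-6, then returns 25 — matching result 25.
An exhaustive pass over the 27 declared inputs shows identical outputs.
verdict: equivalent


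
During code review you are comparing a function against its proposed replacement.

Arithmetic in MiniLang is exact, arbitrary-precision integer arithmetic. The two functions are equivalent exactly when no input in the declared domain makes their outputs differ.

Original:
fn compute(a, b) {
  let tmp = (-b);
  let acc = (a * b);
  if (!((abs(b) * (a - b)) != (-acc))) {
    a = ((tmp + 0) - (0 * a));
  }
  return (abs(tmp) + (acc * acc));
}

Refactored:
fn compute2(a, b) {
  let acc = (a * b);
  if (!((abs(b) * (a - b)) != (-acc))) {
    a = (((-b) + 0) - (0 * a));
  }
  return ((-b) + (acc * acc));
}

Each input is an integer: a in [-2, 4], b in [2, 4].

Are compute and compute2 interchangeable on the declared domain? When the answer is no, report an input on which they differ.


Not equivalent: a=-2, b=2 separates them (18 vs 14).
compute: tmp = -2; acc = -4; (!((abs(b) * (a - b)) != (-acc))) -> false; return 18
compute2: acc = -4; (!((abs(b) * (a - b)) != (-acc))) -> false; return 14
verdict: not equivalent; witness: a=-2, b=2


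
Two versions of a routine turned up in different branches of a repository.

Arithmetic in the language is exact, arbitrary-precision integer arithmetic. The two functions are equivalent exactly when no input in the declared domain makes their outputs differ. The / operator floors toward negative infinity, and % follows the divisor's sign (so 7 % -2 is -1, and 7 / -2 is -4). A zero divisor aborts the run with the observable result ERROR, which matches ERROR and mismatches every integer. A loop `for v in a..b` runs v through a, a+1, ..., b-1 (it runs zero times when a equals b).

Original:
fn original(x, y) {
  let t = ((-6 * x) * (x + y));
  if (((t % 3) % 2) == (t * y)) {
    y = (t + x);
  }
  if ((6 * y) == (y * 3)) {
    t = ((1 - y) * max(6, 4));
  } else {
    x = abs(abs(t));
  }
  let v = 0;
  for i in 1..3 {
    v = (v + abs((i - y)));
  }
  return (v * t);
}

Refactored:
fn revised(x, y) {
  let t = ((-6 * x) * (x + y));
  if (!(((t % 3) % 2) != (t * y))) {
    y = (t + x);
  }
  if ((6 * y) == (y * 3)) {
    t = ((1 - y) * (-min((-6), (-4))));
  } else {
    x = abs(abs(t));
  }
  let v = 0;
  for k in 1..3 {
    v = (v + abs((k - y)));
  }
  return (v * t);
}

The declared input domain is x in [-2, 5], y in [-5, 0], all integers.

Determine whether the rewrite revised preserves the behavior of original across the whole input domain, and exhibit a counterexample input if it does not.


Side by side, the visible changes include: min/max/abs usage differs, plus comparison usage differs, plus boolean connective usage differs, plus local variable names differ.
As a probe, take x=3, y=-2: original runs t=-18, then (((t % 3) % 2) == (t * y)) is false, then ((6 * y) == (y * 3)) is false, then x=18, then v=0, then (i=1), then v=3, then (i=2), then v=7, then returns -126; revised runs t=-18, then (!(((t % 3) % 2) != (t * y))) is false, then ((6 * y) == (y * 3)) is false, then x=18, then v=0, then (k=1), then v=3, then (k=2), then v=7, then returns -126; both end at -126.
Across all 48 domain points the two functions coincide.
verdict: equivalent


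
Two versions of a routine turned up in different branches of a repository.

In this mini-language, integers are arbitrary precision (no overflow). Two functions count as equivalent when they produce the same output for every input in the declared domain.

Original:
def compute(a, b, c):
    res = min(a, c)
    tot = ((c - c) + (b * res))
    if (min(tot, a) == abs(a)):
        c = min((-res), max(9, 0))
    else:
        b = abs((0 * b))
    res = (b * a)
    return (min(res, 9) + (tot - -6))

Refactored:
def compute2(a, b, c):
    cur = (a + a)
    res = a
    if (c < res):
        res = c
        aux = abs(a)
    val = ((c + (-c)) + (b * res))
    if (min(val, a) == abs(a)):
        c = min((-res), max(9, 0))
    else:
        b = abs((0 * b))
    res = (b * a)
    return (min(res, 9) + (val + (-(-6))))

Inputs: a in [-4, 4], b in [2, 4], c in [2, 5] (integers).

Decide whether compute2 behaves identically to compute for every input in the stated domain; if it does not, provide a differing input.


Although min/max/abs usage differs; also comparison usage differs; also arithmetic usage differs; also branching structure differs; also statement counts differ; also local variable names differ, 108/108 inputs agree.
verdict: equivalent


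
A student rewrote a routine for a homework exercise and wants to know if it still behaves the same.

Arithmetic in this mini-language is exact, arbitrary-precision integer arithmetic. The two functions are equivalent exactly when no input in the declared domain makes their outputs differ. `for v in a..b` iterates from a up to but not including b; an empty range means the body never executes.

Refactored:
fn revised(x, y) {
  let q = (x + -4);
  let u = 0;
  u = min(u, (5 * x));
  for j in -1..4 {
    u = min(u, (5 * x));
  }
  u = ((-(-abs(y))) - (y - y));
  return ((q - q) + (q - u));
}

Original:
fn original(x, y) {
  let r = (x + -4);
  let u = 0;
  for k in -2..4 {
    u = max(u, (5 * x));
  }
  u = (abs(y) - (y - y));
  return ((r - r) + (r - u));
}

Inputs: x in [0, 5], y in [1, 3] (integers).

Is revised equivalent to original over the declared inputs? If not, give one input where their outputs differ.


The one real change (`max(u, (5 * x))` became `min(u, (5 * x))`) has no effect anywhere in the declared ranges; all 18 inputs agree.
verdict: equivalent


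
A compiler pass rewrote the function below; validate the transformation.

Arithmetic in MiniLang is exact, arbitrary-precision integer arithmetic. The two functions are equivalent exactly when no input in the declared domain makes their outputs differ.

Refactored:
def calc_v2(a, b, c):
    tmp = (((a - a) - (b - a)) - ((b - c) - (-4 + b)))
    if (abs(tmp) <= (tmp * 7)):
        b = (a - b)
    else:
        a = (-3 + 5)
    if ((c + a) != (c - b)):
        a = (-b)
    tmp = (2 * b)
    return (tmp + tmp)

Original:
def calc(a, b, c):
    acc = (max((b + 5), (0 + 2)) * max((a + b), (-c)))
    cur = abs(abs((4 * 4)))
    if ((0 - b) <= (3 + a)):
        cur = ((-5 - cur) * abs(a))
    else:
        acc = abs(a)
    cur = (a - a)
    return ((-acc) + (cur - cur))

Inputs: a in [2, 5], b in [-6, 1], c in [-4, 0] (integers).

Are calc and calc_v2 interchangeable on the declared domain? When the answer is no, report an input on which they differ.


At a=2, b=-6, c=-4: calc gives -2, calc_v2 gives 32.
verdict: not equivalent; witness: a=2, b=-6, c=-4


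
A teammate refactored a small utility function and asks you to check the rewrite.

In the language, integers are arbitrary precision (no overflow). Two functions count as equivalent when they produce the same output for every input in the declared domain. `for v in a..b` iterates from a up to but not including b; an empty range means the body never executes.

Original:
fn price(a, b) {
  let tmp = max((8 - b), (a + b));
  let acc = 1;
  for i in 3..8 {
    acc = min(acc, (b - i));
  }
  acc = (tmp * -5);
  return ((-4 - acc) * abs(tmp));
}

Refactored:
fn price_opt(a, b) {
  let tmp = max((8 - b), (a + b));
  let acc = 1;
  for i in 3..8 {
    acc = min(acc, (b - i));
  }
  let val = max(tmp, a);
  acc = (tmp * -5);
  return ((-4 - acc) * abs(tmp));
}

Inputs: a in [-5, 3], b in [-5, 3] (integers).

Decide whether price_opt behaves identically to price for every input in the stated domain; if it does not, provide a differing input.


Differences: local variable names differ; statement counts differ; min/max/abs usage differs — yet all 81 inputs agree.
verdict: equivalent


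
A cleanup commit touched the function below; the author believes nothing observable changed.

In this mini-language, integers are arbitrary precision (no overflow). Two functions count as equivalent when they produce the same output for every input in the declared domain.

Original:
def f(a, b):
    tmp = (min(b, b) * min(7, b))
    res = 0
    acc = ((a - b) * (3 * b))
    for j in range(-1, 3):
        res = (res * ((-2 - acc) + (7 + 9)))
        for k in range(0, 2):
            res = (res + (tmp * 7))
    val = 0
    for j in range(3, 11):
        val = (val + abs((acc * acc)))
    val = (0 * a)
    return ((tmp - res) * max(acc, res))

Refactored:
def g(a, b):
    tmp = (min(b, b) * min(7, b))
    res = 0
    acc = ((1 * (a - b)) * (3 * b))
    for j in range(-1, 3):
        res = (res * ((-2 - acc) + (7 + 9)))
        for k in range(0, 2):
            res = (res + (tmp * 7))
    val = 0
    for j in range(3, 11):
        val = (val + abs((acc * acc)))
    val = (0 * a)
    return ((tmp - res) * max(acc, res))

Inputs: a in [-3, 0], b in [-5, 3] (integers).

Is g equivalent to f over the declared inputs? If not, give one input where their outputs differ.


Side by side, the visible changes include: constant usage differs, and arithmetic usage differs.
Spot check at a=-3, b=3 — f: tmp := 9 | res := 0 | acc := -54 | iter j=-1: | res := 0 | iter k=0: | res := 63 | iter k=1: | res := 126 | iter j=0: | res := 8568 | iter k=0: | res := 8631 | iter k=1: | res := 8694 | iter j=1: | res := 591192 | iter k=0: | res := 591255 | iter k=1: | res := 591318 | iter j=2: | res := 40209624 | iter k=0: | res := 40209687 | iter k=1: | res := 40209750 | val := 0 | iter j=3: | val := 2916 | iter j=4: | val := 5832 | iter j=5: | val := 8748 | iter j=6: | val := 11664 | iter j=7: | val := 14580 | iter j=8: | val := 17496 | iter j=9: | val := 20412 | iter j=10: | val := 23328 | val := 0 | result -1616823633174750. g: tmp := 9 | res := 0 | acc := -54 | iter j=-1: | res := 0 | iter k=0: | res := 63 | iter k=1: | res := 126 | iter j=0: | res := 8568 | iter k=0: | res := 8631 | iter k=1: | res := 8694 | iter j=1: | res := 591192 | iter k=0: | res := 591255 | iter k=1: | res := 591318 | iter j=2: | res := 40209624 | iter k=0: | res := 40209687 | iter k=1: | res := 40209750 | val := 0 | iter j=3: | val := 2916 | iter j=4: | val := 5832 | iter j=5: | val := 8748 | iter j=6: | val := 11664 | iter j=7: | val := 14580 | iter j=8: | val := 17496 | iter j=9: | val := 20412 | iter j=10: | val := 23328 | val := 0 | result -1616823633174750. Both give -1616823633174750.
Checked all 36 inputs in the declared domain: the outputs agree on every one.
verdict: equivalent


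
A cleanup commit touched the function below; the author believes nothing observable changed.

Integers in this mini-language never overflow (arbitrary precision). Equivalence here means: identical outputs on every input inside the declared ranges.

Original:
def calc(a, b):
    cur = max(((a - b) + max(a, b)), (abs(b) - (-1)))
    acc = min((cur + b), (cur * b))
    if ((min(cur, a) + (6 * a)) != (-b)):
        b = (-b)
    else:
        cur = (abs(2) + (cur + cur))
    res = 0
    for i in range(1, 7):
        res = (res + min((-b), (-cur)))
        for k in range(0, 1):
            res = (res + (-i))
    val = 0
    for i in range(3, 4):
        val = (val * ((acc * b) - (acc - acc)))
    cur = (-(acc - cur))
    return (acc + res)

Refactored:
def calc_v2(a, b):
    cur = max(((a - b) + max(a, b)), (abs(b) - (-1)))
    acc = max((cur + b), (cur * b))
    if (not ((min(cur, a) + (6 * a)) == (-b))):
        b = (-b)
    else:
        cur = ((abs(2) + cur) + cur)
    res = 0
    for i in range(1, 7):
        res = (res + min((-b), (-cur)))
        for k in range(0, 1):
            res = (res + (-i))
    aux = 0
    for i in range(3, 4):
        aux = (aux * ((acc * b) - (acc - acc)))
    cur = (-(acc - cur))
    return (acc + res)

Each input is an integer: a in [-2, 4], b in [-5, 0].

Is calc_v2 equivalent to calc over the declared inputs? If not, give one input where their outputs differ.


a=-2, b=-5 yields -87 from calc but -56 from calc_v2.
verdict: not equivalent; witness: a=-2, b=-5


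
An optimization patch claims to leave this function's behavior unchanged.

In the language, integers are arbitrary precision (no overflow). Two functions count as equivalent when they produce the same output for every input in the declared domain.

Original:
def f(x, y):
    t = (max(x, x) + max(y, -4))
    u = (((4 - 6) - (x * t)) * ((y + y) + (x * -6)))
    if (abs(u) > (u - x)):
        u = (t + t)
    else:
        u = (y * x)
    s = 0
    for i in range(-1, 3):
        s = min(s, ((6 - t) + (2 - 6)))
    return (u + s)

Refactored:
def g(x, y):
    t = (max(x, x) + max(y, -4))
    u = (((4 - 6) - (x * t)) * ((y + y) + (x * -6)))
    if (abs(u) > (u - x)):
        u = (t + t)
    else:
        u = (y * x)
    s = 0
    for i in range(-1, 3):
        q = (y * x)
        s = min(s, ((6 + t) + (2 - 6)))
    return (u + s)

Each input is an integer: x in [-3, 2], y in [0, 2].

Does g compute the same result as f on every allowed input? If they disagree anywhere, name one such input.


Run the pair on x=-3, y=0.
f: t := -3 | u := -198 | (abs(u) > (u - x)): true | u := -6 | s := 0 | iter i=-1: | s := 0 | iter i=0: | s := 0 | iter i=1: | s := 0 | iter i=2: | s := 0 | result -6
g: t := -3 | u := -198 | (abs(u) > (u - x)): true | u := -6 | s := 0 | iter i=-1: | q := 0 | s := -1 | iter i=0: | q := 0 | s := -1 | iter i=1: | q := 0 | s := -1 | iter i=2: | q := 0 | s := -1 | result -7
-6 != -7, so the rewrite changes behavior.
verdict: not equivalent; witness: x=-3, y=0


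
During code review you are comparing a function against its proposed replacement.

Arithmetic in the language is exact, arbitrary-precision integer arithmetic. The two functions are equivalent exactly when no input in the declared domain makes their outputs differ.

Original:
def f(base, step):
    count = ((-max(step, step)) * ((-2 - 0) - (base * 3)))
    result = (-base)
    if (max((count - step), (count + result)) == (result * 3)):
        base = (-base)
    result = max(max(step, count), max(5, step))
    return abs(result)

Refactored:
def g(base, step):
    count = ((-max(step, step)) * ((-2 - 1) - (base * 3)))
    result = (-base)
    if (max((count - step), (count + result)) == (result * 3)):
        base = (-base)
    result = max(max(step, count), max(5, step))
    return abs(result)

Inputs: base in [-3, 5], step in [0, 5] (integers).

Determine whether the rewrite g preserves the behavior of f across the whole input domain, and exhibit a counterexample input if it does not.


Input base=0, step=2: 5 from f versus 6 from g.
verdict: not equivalent; witness: base=0, step=2


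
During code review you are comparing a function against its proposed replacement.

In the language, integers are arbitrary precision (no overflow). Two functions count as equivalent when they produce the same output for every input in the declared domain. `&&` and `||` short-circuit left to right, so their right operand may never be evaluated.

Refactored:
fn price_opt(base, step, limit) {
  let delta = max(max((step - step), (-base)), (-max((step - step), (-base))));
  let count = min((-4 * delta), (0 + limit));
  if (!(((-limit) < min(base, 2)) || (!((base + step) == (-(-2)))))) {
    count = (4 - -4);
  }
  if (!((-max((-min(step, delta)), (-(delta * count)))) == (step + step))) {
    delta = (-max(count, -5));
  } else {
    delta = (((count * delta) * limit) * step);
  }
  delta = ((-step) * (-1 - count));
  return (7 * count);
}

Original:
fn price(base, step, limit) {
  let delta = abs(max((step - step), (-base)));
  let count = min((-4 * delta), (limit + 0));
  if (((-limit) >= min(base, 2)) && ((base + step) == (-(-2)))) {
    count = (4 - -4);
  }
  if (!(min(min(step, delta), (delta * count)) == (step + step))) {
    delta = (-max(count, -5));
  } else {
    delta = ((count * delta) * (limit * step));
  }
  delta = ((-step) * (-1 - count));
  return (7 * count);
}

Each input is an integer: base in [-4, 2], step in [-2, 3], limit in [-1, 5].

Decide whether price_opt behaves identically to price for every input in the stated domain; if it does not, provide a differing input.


This is a faithful refactor — min/max/abs usage differs; and arithmetic usage differs; and comparison usage differs; and boolean connective usage differs, but the computed results match everywhere.
As a probe, take base=-4, step=0, limit=-1: price runs delta := 4 | count := -16 | (((-limit) >= min(base, 2)) && ((base + step) == (-(-2)))): false | (!(min(min(step, delta), (delta * count)) == (step + step))): true | delta := 5 | delta := 0 | result -112; price_opt runs delta := 4 | count := -16 | (!(((-limit) < min(base, 2)) || (!((base + step) == (-(-2)))))): false | (!((-max((-min(step, delta)), (-(delta * count)))) == (step + step))): true | delta := 5 | delta := 0 | result -112; both end at -112.
Checked all 294 inputs in the declared domain: the outputs agree on every one.
verdict: equivalent


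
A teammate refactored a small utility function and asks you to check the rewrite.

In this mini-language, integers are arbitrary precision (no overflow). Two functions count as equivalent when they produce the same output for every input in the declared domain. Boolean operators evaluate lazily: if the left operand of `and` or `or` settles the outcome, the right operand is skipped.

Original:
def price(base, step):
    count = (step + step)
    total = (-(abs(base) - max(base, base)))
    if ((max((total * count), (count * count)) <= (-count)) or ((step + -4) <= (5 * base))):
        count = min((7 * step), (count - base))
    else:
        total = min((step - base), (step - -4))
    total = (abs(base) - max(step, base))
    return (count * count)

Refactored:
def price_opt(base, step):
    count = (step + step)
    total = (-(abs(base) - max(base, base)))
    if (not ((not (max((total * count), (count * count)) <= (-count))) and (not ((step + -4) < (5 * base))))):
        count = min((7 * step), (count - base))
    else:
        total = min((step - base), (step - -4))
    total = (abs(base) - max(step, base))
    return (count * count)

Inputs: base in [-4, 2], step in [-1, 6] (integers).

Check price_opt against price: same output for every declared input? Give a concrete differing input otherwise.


Input base=-1, step=-1: 49 from price versus 4 from price_opt.
verdict: not equivalent; witness: base=-1, step=-1


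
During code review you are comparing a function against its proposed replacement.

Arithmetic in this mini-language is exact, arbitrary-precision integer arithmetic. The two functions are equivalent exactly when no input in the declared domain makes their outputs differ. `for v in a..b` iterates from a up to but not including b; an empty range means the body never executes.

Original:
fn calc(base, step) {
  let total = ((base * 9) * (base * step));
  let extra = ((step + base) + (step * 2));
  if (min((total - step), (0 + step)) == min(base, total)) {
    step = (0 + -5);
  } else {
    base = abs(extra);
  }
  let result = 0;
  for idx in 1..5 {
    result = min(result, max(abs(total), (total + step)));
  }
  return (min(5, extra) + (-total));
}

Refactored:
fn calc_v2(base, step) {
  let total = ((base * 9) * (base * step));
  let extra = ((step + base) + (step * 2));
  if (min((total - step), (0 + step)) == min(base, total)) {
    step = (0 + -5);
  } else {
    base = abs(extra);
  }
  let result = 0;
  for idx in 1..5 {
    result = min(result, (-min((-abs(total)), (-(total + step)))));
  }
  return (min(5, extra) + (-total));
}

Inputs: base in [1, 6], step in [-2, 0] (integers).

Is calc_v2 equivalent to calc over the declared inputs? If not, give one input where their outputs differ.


Behavior is preserved: although min/max/abs usage differs, the outputs never diverge.
As a probe, take base=4, step=0: calc runs total becomes 0; next extra becomes 4; next (min((total - step), (0 + step)) == min(base, total)) evaluates to true; next step becomes -5; next result becomes 0; next at idx=1:; next result becomes 0; next at idx=2:; next result becomes 0; next at idx=3:; next result becomes 0; next at idx=4:; next result becomes 0; next final value 4; calc_v2 runs total becomes 0; next extra becomes 4; next (min((total - step), (0 + step)) == min(base, total)) evaluates to true; next step becomes -5; next result becomes 0; next at idx=1:; next result becomes 0; next at idx=2:; next result becomes 0; next at idx=3:; next result becomes 0; next at idx=4:; next result becomes 0; next final value 4; both end at 4.
Every one of the 18 inputs gives matching results.
verdict: equivalent


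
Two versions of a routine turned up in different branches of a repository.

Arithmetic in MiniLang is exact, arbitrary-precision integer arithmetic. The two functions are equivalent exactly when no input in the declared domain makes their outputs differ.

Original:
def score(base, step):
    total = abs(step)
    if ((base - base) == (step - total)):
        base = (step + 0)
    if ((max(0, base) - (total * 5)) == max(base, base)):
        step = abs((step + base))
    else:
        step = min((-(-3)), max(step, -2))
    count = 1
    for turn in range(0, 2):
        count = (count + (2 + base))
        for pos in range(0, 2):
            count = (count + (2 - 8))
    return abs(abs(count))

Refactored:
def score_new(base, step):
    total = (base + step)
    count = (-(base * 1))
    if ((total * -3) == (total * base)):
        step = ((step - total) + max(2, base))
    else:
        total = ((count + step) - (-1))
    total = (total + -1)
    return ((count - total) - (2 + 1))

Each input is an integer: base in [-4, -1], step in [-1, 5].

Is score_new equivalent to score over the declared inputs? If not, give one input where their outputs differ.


Not equivalent: base=-4, step=-1 separates them (27 vs -2).
score: total := 1 | ((base - base) == (step - total)): false | ((max(0, base) - (total * 5)) == max(base, base)): false | step := -1 | count := 1 | iter turn=0: | count := -1 | iter pos=0: | count := -7 | iter pos=1: | count := -13 | iter turn=1: | count := -15 | iter pos=0: | count := -21 | iter pos=1: | count := -27 | result 27
score_new: total := -5 | count := 4 | ((total * -3) == (total * base)): false | total := 4 | total := 3 | result -2
verdict: not equivalent; witness: base=-4, step=-1


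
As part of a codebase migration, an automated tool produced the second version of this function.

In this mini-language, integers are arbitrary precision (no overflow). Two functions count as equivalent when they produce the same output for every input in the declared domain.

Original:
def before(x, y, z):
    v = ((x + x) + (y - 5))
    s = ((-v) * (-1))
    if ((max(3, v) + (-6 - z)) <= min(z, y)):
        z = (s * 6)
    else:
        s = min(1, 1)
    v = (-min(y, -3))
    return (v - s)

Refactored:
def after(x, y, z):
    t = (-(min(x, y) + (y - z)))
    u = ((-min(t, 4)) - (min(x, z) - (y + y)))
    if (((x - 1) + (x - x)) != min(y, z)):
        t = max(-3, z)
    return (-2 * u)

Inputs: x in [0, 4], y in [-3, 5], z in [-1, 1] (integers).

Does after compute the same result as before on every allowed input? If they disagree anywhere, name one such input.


The rewrite breaks on x=0, y=-3, z=-1, where the results are 2 and 18.
before: v = -8; s = -8; ((max(3, v) + (-6 - z)) <= min(z, y)) -> false; s = 1; v = 3; return 2
after: t = 5; u = -9; (((x - 1) + (x - x)) != min(y, z)) -> true; t = -1; return 18
verdict: not equivalent; witness: x=0, y=-3, z=-1


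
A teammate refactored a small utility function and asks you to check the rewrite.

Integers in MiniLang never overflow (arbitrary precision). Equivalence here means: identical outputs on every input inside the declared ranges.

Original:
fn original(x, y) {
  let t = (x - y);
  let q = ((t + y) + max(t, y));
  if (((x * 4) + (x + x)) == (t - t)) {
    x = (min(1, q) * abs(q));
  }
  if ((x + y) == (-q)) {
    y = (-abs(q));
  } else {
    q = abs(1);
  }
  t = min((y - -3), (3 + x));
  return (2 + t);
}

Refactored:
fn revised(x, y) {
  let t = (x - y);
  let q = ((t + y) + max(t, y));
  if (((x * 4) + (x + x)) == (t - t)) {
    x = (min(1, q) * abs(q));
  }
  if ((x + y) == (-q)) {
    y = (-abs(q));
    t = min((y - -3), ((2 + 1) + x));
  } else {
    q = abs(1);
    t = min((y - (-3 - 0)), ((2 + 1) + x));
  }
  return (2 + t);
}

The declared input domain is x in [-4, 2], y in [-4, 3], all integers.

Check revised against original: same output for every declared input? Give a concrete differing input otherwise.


The two versions differ — the changes include statement counts differ, plus constant usage differs, plus arithmetic usage differs, plus min/max/abs usage differs.
As a probe, take x=-3, y=0: original runs t = -3; q = -3; (((x * 4) + (x + x)) == (t - t)) -> false; ((x + y) == (-q)) -> false; q = 1; t = 0; return 2; revised runs t = -3; q = -3; (((x * 4) + (x + x)) == (t - t)) -> false; ((x + y) == (-q)) -> false; q = 1; t = 0; return 2; both end at 2.
Sweeping the whole domain (56 inputs) finds no disagreement.
verdict: equivalent


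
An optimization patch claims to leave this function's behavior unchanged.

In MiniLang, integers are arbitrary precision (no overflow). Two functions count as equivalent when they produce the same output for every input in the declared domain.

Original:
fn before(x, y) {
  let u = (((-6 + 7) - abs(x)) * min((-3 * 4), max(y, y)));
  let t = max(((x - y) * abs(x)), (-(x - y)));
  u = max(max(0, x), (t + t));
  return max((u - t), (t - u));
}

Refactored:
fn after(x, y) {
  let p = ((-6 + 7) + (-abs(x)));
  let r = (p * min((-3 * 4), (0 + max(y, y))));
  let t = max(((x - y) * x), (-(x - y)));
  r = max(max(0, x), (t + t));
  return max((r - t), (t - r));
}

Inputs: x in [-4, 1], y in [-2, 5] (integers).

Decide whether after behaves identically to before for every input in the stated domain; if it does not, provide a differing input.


There is a counterexample at x=-4, y=-2: 2 on one side, 8 on the other.
before: u = 36; t = 2; u = 4; return 2
after: p = -3; r = 36; t = 8; r = 16; return 8
verdict: not equivalent; witness: x=-4, y=-2


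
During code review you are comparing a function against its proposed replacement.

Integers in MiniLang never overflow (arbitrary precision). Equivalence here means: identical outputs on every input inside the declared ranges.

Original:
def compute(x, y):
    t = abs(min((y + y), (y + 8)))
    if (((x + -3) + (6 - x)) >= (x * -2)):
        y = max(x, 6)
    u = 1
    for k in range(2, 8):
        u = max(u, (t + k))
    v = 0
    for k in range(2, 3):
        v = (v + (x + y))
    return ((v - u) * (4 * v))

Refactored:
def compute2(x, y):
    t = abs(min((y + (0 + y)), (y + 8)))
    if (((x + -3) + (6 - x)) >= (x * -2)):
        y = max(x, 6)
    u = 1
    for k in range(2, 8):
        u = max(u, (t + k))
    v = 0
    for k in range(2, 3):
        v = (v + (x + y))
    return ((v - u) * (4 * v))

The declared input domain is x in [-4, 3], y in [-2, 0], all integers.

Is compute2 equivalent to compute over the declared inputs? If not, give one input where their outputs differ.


This is a faithful refactor — arithmetic usage differs, and constant usage differs, but the computed results match everywhere.
Tracing x=-1, y=-1: compute: t=2, then (((x + -3) + (6 - x)) >= (x * -2)) is true, then y=6, then u=1, then (k=2), then u=4, then (k=3), then u=5, then (k=4), then u=6, then (k=5), then u=7, then (k=6), then u=8, then (k=7), then u=9, then v=0, then (k=2), then v=5, then returns -80 | compute2: t=2, then (((x + -3) + (6 - x)) >= (x * -2)) is true, then y=6, then u=1, then (k=2), then u=4, then (k=3), then u=5, then (k=4), then u=6, then (k=5), then u=7, then (k=6), then u=8, then (k=7), then u=9, then v=0, then (k=2), then v=5, then returns -80 — matching result -80.
Every one of the 24 inputs gives matching results.
verdict: equivalent


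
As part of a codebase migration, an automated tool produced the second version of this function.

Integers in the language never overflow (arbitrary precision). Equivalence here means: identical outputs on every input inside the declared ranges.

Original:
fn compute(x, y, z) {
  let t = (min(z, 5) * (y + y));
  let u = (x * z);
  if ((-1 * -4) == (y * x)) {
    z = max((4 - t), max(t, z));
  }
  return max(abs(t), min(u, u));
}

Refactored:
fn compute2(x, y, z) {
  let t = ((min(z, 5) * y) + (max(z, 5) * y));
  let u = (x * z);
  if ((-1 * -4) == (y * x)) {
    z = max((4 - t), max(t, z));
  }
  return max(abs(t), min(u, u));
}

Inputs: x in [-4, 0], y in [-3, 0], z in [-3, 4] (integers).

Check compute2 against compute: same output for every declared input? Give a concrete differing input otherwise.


These are not equivalent — on x=-4, y=-3, z=-3 the outputs split (18 vs 12).
compute: t becomes 18; next u becomes 12; next ((-1 * -4) == (y * x)) evaluates to false; next final value 18
compute2: t becomes -6; next u becomes 12; next ((-1 * -4) == (y * x)) evaluates to false; next final value 12
verdict: not equivalent; witness: x=-4, y=-3, z=-3


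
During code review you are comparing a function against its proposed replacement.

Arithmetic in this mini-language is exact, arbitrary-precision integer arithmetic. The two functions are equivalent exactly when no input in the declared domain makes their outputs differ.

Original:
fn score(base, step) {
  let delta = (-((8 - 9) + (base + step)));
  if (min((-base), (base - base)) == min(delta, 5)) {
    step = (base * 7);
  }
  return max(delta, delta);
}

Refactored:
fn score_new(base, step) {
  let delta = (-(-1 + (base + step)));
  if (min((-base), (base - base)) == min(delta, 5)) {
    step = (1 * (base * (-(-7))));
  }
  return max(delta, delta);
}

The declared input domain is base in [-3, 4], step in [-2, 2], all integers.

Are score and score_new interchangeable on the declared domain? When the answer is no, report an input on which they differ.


This is a faithful refactor — arithmetic usage differs; also constant usage differs, but the computed results match everywhere.
As a probe, take base=-3, step=0: score runs delta := 4 | (min((-base), (base - base)) == min(delta, 5)): false | result 4; score_new runs delta := 4 | (min((-base), (base - base)) == min(delta, 5)): false | result 4; both end at 4.
Every one of the 40 inputs gives matching results.
verdict: equivalent


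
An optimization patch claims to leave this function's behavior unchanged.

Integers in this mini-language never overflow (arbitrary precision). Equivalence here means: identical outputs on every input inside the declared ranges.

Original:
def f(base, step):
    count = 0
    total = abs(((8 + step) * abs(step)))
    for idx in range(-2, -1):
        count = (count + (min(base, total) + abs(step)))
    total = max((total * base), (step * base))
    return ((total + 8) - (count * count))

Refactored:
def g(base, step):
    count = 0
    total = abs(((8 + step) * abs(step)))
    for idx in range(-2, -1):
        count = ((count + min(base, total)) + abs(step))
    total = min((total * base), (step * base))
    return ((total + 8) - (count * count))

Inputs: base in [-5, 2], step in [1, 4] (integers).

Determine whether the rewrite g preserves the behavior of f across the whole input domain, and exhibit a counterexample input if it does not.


Input base=-5, step=1: -13 from f versus -53 from g.
verdict: not equivalent; witness: base=-5, step=1


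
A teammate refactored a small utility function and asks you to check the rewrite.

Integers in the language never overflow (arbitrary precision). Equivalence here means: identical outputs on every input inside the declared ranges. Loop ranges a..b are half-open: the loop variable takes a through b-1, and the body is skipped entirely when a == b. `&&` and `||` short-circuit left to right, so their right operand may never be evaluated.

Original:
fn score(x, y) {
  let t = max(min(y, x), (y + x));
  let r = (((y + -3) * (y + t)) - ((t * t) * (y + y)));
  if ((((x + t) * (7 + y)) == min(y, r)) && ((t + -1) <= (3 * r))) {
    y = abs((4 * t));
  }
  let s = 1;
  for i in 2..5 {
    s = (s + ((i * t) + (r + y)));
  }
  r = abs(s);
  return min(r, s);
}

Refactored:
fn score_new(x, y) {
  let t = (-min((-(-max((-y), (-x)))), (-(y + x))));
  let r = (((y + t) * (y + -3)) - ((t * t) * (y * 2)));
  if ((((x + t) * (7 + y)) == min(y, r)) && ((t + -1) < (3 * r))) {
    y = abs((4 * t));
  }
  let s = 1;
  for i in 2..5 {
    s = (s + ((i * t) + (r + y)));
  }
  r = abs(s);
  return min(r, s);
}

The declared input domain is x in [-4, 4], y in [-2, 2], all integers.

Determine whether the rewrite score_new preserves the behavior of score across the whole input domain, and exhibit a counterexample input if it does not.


The one real change (`((t + -1) <= (3 * r))` became `((t + -1) < (3 * r))`) has no effect anywhere in the declared ranges; all 45 inputs agree.
verdict: equivalent


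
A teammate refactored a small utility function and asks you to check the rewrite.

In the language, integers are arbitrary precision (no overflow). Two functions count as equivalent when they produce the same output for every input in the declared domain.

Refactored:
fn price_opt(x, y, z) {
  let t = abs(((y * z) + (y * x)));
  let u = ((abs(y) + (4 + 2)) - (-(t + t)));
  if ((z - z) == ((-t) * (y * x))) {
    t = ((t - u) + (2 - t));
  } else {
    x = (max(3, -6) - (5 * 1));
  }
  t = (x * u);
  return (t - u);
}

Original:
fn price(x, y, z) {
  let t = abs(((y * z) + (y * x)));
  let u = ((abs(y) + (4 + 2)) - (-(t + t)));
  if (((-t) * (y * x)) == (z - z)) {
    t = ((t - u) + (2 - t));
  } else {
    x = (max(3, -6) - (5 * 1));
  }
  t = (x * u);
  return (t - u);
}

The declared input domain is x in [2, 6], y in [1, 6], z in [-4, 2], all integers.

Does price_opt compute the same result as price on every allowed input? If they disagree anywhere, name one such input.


Side by side, the visible changes include: same computation, different form.
As a probe, take x=5, y=2, z=-3: price runs t=4, then u=16, then (((-t) * (y * x)) == (z - z)) is false, then x=-2, then t=-32, then returns -48; price_opt runs t=4, then u=16, then ((z - z) == ((-t) * (y * x))) is false, then x=-2, then t=-32, then returns -48; both end at -48.
Sweeping the whole domain (210 inputs) finds no disagreement.
verdict: equivalent


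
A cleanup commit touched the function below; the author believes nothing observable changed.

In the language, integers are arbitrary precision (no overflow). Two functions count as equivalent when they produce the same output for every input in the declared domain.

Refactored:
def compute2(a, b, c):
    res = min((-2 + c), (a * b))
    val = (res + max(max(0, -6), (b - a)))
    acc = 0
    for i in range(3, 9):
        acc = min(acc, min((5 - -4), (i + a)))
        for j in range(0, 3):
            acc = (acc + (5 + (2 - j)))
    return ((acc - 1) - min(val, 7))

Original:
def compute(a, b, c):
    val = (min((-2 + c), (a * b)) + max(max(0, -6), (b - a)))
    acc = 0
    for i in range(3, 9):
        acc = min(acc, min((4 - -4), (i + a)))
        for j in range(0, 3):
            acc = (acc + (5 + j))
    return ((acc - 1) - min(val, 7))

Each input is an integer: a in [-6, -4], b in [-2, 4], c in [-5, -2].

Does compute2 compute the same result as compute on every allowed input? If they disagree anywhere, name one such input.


The suspicious edit (`4` became `5`) never changes the result for any input inside the declared domain; all 84 inputs agree.
verdict: equivalent


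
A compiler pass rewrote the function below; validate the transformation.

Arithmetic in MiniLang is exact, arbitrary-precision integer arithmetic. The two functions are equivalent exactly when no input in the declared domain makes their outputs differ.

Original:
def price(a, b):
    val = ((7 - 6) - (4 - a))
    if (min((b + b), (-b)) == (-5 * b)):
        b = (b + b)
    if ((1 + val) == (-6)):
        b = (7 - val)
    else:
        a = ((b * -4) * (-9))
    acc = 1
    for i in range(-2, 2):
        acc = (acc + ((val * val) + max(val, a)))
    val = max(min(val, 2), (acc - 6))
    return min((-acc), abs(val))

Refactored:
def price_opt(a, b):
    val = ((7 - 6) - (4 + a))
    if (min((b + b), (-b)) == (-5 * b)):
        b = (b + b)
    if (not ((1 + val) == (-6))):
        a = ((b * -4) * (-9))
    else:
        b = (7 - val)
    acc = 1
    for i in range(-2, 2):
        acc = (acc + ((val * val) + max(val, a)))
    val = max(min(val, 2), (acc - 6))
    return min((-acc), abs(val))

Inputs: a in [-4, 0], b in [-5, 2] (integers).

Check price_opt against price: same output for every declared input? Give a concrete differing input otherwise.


Not equivalent: a=-4, b=-5 separates them (-181 vs -9).
price: val becomes -7; next (min((b + b), (-b)) == (-5 * b)) evaluates to false; next ((1 + val) == (-6)) evaluates to true; next b becomes 14; next acc becomes 1; next at i=-2:; next acc becomes 46; next at i=-1:; next acc becomes 91; next at i=0:; next acc becomes 136; next at i=1:; next acc becomes 181; next val becomes 175; next final value -181
price_opt: val becomes 1; next (min((b + b), (-b)) == (-5 * b)) evaluates to false; next (not ((1 + val) == (-6))) evaluates to true; next a becomes -180; next acc becomes 1; next at i=-2:; next acc becomes 3; next at i=-1:; next acc becomes 5; next at i=0:; next acc becomes 7; next at i=1:; next acc becomes 9; next val becomes 3; next final value -9
verdict: not equivalent; witness: a=-4, b=-5
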